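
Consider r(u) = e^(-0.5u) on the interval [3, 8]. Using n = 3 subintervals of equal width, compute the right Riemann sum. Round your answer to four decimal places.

0.2624

Δu = (8 − 3)/3 = 5/3.
Right endpoints: 14/3, 19/3, 8.
r(14/3) ≈ 0.0970, r(19/3) ≈ 0.0421, r(8) ≈ 0.0183.
Sum = Δu · [r(14/3) + r(19/3) + r(8)].
Sum ≈ 0.2624.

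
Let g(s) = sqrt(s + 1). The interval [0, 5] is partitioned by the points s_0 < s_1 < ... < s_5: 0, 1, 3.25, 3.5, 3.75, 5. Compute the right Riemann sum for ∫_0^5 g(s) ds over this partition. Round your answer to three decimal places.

10.190

Subinterval widths: 1, 2.25, 0.25, 0.25, 1.25.
Right endpoints: 1, 3.25, 3.5, 3.75, 5.
g(1) ≈ 1.414, g(3.25) ≈ 2.062, g(3.5) ≈ 2.121, g(3.75) ≈ 2.179, g(5) ≈ 2.449.
Sum = Σ Δs_i · g(s_i).
Sum ≈ 10.190.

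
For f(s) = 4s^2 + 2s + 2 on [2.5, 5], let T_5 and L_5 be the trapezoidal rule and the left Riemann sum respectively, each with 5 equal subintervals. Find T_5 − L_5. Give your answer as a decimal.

T_5 = 170.
L_5 = 150.
T_5 − L_5 = 20.

20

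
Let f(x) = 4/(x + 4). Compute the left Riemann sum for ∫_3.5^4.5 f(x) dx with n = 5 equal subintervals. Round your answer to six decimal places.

Δx = (4.5 − 3.5)/5 = 0.2.
Left endpoints: 3.5, 3.7, 3.9, 4.1, 4.3.
f(3.5) = 8/15, f(3.7) = 40/77, f(3.9) = 40/79, f(4.1) = 40/81, f(4.3) = 40/83.
Sum = Δx · [f(3.5) + f(3.7) + f(3.9) + f(4.1) + f(4.3)].
Sum ≈ 0.506980.

0.506980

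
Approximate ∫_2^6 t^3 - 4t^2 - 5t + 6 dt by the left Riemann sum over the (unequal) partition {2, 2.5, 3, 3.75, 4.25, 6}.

-54.35546875

Subinterval widths: 0.5, 0.5, 0.75, 0.5, 1.75.
Left endpoints: 2, 2.5, 3, 3.75, 4.25.
f(2) = -12, f(2.5) = -15.875, f(3) = -18, f(3.75) = -16.265625, f(4.25) = -10.734375.
Sum = Σ Δt_i · f(t_i).
Sum = -54.35546875.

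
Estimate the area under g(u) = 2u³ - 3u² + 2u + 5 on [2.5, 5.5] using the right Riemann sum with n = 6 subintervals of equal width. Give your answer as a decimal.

Δu = (5.5 − 2.5)/6 = 0.5.
Right endpoints: 3, 3.5, 4, 4.5, 5, 5.5.
g(3) = 38, g(3.5) = 61, g(4) = 93, g(4.5) = 135.5, g(5) = 190, g(5.5) = 258.
Sum = Δu · [g(3) + g(3.5) + g(4) + ...].
Sum = 387.75.

387.75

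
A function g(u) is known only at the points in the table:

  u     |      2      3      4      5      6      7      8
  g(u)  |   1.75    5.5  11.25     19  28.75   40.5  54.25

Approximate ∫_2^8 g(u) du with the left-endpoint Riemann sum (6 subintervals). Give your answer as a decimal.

106.75

Δu = 1.
Sum = 1·[1.75 + 5.5 + 11.25 + 19 + 28.75 + 40.5] = 106.75.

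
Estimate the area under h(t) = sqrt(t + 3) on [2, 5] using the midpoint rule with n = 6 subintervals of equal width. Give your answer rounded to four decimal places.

7.6319

Δt = (5 − 2)/6 = 0.5.
Midpoints: 2.25, 2.75, 3.25, 3.75, 4.25, 4.75.
h(2.25) ≈ 2.2913, h(2.75) ≈ 2.3979, h(3.25) ≈ 2.5000, h(3.75) ≈ 2.5981, h(4.25) ≈ 2.6926, h(4.75) ≈ 2.7839.
Sum = Δt · [h(2.25) + h(2.75) + h(3.25) + ...].
Sum ≈ 7.6319.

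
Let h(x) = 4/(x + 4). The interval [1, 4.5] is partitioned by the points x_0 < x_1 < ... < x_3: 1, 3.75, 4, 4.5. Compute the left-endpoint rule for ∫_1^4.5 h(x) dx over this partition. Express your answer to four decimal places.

2.5790

Subinterval widths: 2.75, 0.25, 0.5.
Left endpoints: 1, 3.75, 4.
h(1) = 0.8, h(3.75) = 16/31, h(4) = 0.5.
Sum = Σ Δx_i · h(x_i).
Sum ≈ 2.5790.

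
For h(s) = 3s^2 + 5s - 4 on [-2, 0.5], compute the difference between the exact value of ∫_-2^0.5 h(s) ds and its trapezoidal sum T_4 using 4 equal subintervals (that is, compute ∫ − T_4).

Exact integral: ∫_-2^0.5 h(s) ds = -11.25.
T_4 = -10.76171875.
Error = -11.25 − (-10.76171875) = -0.48828125.

-0.48828125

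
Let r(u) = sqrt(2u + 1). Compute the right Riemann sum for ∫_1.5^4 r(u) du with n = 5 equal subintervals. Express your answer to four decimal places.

Δu = (4 − 1.5)/5 = 0.5.
Right endpoints: 2, 2.5, 3, 3.5, 4.
r(2) ≈ 2.2361, r(2.5) ≈ 2.4495, r(3) ≈ 2.6458, r(3.5) ≈ 2.8284, r(4) ≈ 3.0000.
Sum = Δu · [r(2) + r(2.5) + r(3) + r(3.5) + r(4)].
Sum ≈ 6.5799.

6.5799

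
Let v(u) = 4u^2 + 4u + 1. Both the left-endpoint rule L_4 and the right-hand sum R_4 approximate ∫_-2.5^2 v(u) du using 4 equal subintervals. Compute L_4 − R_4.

L_4 = 30.234375.
R_4 = 40.359375.
L_4 − R_4 = -10.125.

-10.125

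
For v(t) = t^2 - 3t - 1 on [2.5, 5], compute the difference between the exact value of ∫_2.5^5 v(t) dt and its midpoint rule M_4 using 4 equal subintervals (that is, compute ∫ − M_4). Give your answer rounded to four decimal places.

0.0814

Exact integral: ∫_2.5^5 v(t) dt ≈ 5.833333.
M_4 ≈ 5.751953.
Error ≈ 5.833333 − 5.751953 ≈ 0.0814.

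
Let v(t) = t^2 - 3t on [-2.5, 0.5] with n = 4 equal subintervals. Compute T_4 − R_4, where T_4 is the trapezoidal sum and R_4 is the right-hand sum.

T_4 = 14.53125.
R_4 = 8.90625.
T_4 − R_4 = 5.625.

5.625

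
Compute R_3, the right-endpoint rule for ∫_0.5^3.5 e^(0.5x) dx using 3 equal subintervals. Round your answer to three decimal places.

11.362

Δx = (3.5 − 0.5)/3 = 1.
Right endpoints: 1.5, 2.5, 3.5.
f(1.5) ≈ 2.117, f(2.5) ≈ 3.490, f(3.5) ≈ 5.755.
Sum = Δx · [f(1.5) + f(2.5) + f(3.5)].
Sum ≈ 11.362.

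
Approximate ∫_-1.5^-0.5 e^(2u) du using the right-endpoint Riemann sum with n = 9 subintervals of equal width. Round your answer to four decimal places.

Δu = (-0.5 − (-1.5))/9 = 1/9.
Right endpoints: -25/18, -23/18, -7/6, -19/18, -17/18, -5/6, -13/18, -11/18, -0.5.
f(-25/18) ≈ 0.0622, f(-23/18) ≈ 0.0776, f(-7/6) ≈ 0.0970, f(-19/18) ≈ 0.1211, f(-17/18) ≈ 0.1512, f(-5/6) ≈ 0.1889, f(-13/18) ≈ 0.2359, f(-11/18) ≈ 0.2946, f(-0.5) ≈ 0.3679.
Sum = Δu · [f(-25/18) + f(-23/18) + f(-7/6) + ...].
Sum ≈ 0.1774.

0.1774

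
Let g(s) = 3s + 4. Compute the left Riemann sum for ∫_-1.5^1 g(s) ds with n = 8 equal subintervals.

6.953125

Δs = (1 − (-1.5))/8 = 0.3125.
Left endpoints: -1.5, -1.1875, -0.875, -0.5625, -0.25, 0.0625, 0.375, 0.6875.
g(-1.5) = -0.5, g(-1.1875) = 0.4375, g(-0.875) = 1.375, g(-0.5625) = 2.3125, g(-0.25) = 3.25, g(0.0625) = 4.1875, g(0.375) = 5.125, g(0.6875) = 6.0625.
Sum = Δs · [g(-1.5) + g(-1.1875) + g(-0.875) + ...].
Sum = 6.953125.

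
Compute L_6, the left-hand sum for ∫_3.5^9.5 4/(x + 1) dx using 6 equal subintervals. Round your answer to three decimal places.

Δx = (9.5 − 3.5)/6 = 1.
Left endpoints: 3.5, 4.5, 5.5, 6.5, 7.5, 8.5.
f(3.5) = 8/9, f(4.5) = 8/11, f(5.5) = 8/13, f(6.5) = 8/15, f(7.5) = 8/17, f(8.5) = 8/19.
Sum = Δx · [f(3.5) + f(4.5) + f(5.5) + ...].
Sum ≈ 3.657.

3.657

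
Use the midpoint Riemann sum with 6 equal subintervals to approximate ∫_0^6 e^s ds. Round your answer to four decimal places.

386.1374

Δs = (6 − 0)/6 = 1.
Midpoints: 0.5, 1.5, 2.5, 3.5, 4.5, 5.5.
f(0.5) ≈ 1.6487, f(1.5) ≈ 4.4817, f(2.5) ≈ 12.1825, f(3.5) ≈ 33.1155, f(4.5) ≈ 90.0171, f(5.5) ≈ 244.6919.
Sum = Δs · [f(0.5) + f(1.5) + f(2.5) + ...].
Sum ≈ 386.1374.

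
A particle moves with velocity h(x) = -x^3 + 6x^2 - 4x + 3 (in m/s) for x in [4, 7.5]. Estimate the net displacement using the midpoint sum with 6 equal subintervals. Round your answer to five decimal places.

-80.14909

Δx = (7.5 − 4)/6 = 7/12.
Midpoints: 103/24, 4.875, 131/24, 145/24, 6.625, 173/24.
h(103/24) = 239129/13824, h(4.875) = 5241/512, h(131/24) = -37259/13824, h(145/24) = -313633/13824, h(6.625) = -26077/512, h(173/24) = -1225061/13824.
Sum = Δx · [h(103/24) + h(4.875) + h(131/24) + ...].
Sum ≈ -80.14909.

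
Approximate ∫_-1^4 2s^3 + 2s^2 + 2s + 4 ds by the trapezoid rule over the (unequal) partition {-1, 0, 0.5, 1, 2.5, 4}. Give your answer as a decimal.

225

Subinterval widths: 1, 0.5, 0.5, 1.5, 1.5.
f(-1) = 2, f(0) = 4, f(0.5) = 5.75, f(1) = 10, f(2.5) = 52.75, f(4) = 172.
On each subinterval the trapezoid contributes (Δs_i/2)·[f(s_{i-1}) + f(s_i)].
Sum = 225.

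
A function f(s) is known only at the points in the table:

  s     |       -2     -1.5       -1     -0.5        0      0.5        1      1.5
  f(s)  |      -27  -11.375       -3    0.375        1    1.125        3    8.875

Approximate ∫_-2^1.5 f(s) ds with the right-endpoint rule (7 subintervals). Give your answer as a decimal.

0

Δs = 0.5.
Sum = 0.5·[(-11.375) + (-3) + 0.375 + 1 + 1.125 + 3 + 8.875] = 0.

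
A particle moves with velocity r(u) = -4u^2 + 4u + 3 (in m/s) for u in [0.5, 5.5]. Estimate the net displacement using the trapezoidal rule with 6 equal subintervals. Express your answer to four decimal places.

Δu = (5.5 − 0.5)/6 = 5/6.
r(0.5) = 4, r(4/3) = 11/9, r(13/6) = -64/9, r(3) = -21, r(23/6) = -364/9, r(14/3) = -589/9, r(5.5) = -96.
T_6 = (Δu/2)·[r(u_0) + 2r(u_1) + ... + 2r(u_{5}) + r(u_6)].
Sum ≈ -148.9815.

-148.9815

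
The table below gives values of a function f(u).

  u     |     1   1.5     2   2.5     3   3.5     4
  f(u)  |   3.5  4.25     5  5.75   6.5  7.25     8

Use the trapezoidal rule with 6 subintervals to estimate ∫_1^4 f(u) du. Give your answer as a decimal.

Δu = 0.5.
T_6 = (0.5/2)·[3.5 + 2·4.25 + 2·5 + 2·5.75 + 2·6.5 + 2·7.25 + 8] = 17.25.

17.25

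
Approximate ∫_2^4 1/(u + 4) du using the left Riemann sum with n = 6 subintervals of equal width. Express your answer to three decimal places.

0.295

Δu = (4 − 2)/6 = 1/3.
Left endpoints: 2, 7/3, 8/3, 3, 10/3, 11/3.
f(2) = 1/6, f(7/3) = 3/19, f(8/3) = 0.15, f(3) = 1/7, f(10/3) = 3/22, f(11/3) = 3/23.
Sum = Δu · [f(2) + f(7/3) + f(8/3) + ...].
Sum ≈ 0.295.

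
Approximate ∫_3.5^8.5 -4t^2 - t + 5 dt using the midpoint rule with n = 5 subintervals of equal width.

-765

Δt = (8.5 − 3.5)/5 = 1.
Midpoints: 4, 5, 6, 7, 8.
f(4) = -63, f(5) = -100, f(6) = -145, f(7) = -198, f(8) = -259.
Sum = Δt · [f(4) + f(5) + f(6) + f(7) + f(8)].
Sum = -765.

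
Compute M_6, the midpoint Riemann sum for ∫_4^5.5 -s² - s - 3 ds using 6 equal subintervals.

Δs = (5.5 − 4)/6 = 0.25.
Midpoints: 4.125, 4.375, 4.625, 4.875, 5.125, 5.375.
f(4.125) = -24.140625, f(4.375) = -26.515625, f(4.625) = -29.015625, f(4.875) = -31.640625, f(5.125) = -34.390625, f(5.375) = -37.265625.
Sum = Δs · [f(4.125) + f(4.375) + f(4.625) + ...].
Sum = -45.7421875.

-45.7421875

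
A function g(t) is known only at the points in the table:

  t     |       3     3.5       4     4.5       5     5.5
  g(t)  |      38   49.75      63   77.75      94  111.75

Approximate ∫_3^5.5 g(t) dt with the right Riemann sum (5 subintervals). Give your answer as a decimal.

198.125

Δt = 0.5.
Sum = 0.5·[49.75 + 63 + 77.75 + 94 + 111.75] = 198.125.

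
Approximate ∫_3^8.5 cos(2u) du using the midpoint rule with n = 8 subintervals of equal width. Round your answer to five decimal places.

-0.36941

Δu = (8.5 − 3)/8 = 0.6875.
Midpoints: 3.34375, 4.03125, 4.71875, 5.40625, 6.09375, 6.78125, 7.46875, 8.15625.
f(3.34375) ≈ 0.91937, f(4.03125) ≈ -0.20701, f(4.71875) ≈ -0.99992, f(5.40625) ≈ -0.18205, f(6.09375) ≈ 0.92908, f(6.78125) ≈ 0.54356, f(7.46875) ≈ -0.71759, f(8.15625) ≈ -0.82277.
Sum = Δu · [f(3.34375) + f(4.03125) + f(4.71875) + ...].
Sum ≈ -0.36941.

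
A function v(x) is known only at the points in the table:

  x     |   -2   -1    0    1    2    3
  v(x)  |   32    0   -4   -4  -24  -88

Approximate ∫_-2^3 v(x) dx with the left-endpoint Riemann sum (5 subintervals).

0

Δx = 1.
Sum = 1·[32 + 0 + (-4) + (-4) + (-24)] = 0.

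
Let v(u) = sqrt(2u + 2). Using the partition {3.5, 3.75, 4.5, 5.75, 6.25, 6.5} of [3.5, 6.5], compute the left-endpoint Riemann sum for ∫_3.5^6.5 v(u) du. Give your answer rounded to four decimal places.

Subinterval widths: 0.25, 0.75, 1.25, 0.5, 0.25.
Left endpoints: 3.5, 3.75, 4.5, 5.75, 6.25.
v(3.5) ≈ 3.0000, v(3.75) ≈ 3.0822, v(4.5) ≈ 3.3166, v(5.75) ≈ 3.6742, v(6.25) ≈ 3.8079.
Sum = Σ Δu_i · v(u_i).
Sum ≈ 9.9965.

9.9965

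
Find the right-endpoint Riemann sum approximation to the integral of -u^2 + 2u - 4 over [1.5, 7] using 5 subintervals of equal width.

Δu = (7 − 1.5)/5 = 1.1.
Right endpoints: 2.6, 3.7, 4.8, 5.9, 7.
f(2.6) = -5.56, f(3.7) = -10.29, f(4.8) = -17.44, f(5.9) = -27.01, f(7) = -39.
Sum = Δu · [f(2.6) + f(3.7) + f(4.8) + f(5.9) + f(7)].
Sum = -109.23.

-109.23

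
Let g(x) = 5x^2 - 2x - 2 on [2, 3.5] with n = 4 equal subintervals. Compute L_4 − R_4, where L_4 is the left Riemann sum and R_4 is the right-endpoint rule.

L_4 = 39.87890625.
R_4 = 54.22265625.
L_4 − R_4 = -14.34375.

-14.34375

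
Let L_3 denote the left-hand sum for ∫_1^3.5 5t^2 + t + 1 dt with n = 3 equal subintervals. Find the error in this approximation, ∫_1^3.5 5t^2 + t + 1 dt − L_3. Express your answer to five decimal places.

23.03241

Exact integral: ∫_1^3.5 f(t) dt ≈ 77.9166667.
L_3 ≈ 54.8842593.
Error ≈ 77.9166667 − 54.8842593 ≈ 23.03241.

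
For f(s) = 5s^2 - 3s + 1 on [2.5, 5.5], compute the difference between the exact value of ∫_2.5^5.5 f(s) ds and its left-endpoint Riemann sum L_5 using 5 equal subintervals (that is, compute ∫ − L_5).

Exact integral: ∫_2.5^5.5 f(s) ds = 218.25.
L_5 = 185.85.
Error = 218.25 − 185.85 = 32.4.

32.4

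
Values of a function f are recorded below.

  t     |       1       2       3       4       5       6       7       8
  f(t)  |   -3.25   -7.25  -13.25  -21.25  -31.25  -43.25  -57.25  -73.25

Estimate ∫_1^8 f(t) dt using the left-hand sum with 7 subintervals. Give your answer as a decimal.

Δt = 1.
Sum = 1·[(-3.25) + (-7.25) + (-13.25) + (-21.25) + (-31.25) + (-43.25) + (-57.25)] = -176.75.

-176.75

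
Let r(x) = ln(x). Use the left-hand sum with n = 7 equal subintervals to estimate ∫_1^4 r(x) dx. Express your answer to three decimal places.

Δx = (4 − 1)/7 = 3/7.
Left endpoints: 1, 10/7, 13/7, 16/7, 19/7, 22/7, 25/7.
r(1) ≈ 0.000, r(10/7) ≈ 0.357, r(13/7) ≈ 0.619, r(16/7) ≈ 0.827, r(19/7) ≈ 0.999, r(22/7) ≈ 1.145, r(25/7) ≈ 1.273.
Sum = Δx · [r(1) + r(10/7) + r(13/7) + ...].
Sum ≈ 2.237.

2.237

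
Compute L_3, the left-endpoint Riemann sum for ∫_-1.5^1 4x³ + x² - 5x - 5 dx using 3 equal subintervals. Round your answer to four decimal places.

Δx = (1 − (-1.5))/3 = 5/6.
Left endpoints: -1.5, -2/3, 1/6.
f(-1.5) = -8.75, f(-2/3) = -65/27, f(1/6) = -625/108.
Sum = Δx · [f(-1.5) + f(-2/3) + f(1/6)].
Sum ≈ -14.1204.

-14.1204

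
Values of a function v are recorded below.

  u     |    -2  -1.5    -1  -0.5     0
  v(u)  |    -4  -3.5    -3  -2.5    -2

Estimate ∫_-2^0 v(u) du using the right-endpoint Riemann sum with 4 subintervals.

-5.5

Δu = 0.5.
Sum = 0.5·[(-3.5) + (-3) + (-2.5) + (-2)] = -5.5.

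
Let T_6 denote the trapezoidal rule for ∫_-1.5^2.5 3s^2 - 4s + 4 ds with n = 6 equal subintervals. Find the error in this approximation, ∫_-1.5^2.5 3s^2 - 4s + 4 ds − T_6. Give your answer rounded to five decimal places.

-0.88889

Exact integral: ∫_-1.5^2.5 f(s) ds = 27.
T_6 ≈ 27.8888889.
Error ≈ 27 − 27.8888889 ≈ -0.88889.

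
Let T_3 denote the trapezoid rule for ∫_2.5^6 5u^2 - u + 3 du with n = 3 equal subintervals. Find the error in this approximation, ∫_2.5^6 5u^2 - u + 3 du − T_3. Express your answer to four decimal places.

Exact integral: ∫_2.5^6 f(u) du ≈ 329.583333.
T_3 ≈ 333.553241.
Error ≈ 329.583333 − 333.553241 ≈ -3.9699.

-3.9699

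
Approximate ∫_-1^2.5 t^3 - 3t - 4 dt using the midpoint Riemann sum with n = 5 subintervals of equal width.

-12.6809375

Δt = (2.5 − (-1))/5 = 0.7.
Midpoints: -0.65, 0.05, 0.75, 1.45, 2.15.
f(-0.65) = -2.324625, f(0.05) = -4.149875, f(0.75) = -5.828125, f(1.45) = -5.301375, f(2.15) = -0.511625.
Sum = Δt · [f(-0.65) + f(0.05) + f(0.75) + f(1.45) + f(2.15)].
Sum = -12.6809375.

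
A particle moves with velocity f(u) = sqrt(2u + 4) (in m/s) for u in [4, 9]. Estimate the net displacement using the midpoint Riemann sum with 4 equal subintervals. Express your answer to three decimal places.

20.545

Δu = (9 − 4)/4 = 1.25.
Midpoints: 4.625, 5.875, 7.125, 8.375.
f(4.625) ≈ 3.640, f(5.875) ≈ 3.969, f(7.125) ≈ 4.272, f(8.375) ≈ 4.555.
Sum = Δu · [f(4.625) + f(5.875) + f(7.125) + f(8.375)].
Sum ≈ 20.545.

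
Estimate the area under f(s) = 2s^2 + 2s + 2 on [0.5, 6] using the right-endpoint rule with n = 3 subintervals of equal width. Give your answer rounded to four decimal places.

Δs = (6 − 0.5)/3 = 11/6.
Right endpoints: 7/3, 25/6, 6.
f(7/3) = 158/9, f(25/6) = 811/18, f(6) = 86.
Sum = Δs · [f(7/3) + f(25/6) + f(6)].
Sum ≈ 272.4537.

272.4537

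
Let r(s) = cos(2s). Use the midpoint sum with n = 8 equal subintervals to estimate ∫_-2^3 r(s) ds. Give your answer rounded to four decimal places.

-0.5534

Δs = (3 − (-2))/8 = 0.625.
Midpoints: -1.6875, -1.0625, -0.4375, 0.1875, 0.8125, 1.4375, 2.0625, 2.6875.
r(-1.6875) ≈ -0.9729, r(-1.0625) ≈ -0.5263, r(-0.4375) ≈ 0.6410, r(0.1875) ≈ 0.9305, r(0.8125) ≈ -0.0542, r(1.4375) ≈ -0.9647, r(2.0625) ≈ -0.5542, r(2.6875) ≈ 0.6152.
Sum = Δs · [r(-1.6875) + r(-1.0625) + r(-0.4375) + ...].
Sum ≈ -0.5534.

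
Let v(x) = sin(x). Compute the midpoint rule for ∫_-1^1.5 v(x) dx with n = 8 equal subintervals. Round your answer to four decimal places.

Δx = (1.5 − (-1))/8 = 0.3125.
Midpoints: -0.84375, -0.53125, -0.21875, 0.09375, 0.40625, 0.71875, 1.03125, 1.34375.
v(-0.84375) ≈ -0.7471, v(-0.53125) ≈ -0.5066, v(-0.21875) ≈ -0.2170, v(0.09375) ≈ 0.0936, v(0.40625) ≈ 0.3952, v(0.71875) ≈ 0.6584, v(1.03125) ≈ 0.8579, v(1.34375) ≈ 0.9743.
Sum = Δx · [v(-0.84375) + v(-0.53125) + v(-0.21875) + ...].
Sum ≈ 0.4715.

0.4715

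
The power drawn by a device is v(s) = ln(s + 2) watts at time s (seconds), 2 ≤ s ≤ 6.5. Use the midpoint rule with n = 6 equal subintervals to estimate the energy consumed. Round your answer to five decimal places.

Δs = (6.5 − 2)/6 = 0.75.
Midpoints: 2.375, 3.125, 3.875, 4.625, 5.375, 6.125.
v(2.375) ≈ 1.47591, v(3.125) ≈ 1.63413, v(3.875) ≈ 1.77071, v(4.625) ≈ 1.89085, v(5.375) ≈ 1.99810, v(6.125) ≈ 2.09495.
Sum = Δs · [v(2.375) + v(3.125) + v(3.875) + ...].
Sum ≈ 8.14848.

8.14848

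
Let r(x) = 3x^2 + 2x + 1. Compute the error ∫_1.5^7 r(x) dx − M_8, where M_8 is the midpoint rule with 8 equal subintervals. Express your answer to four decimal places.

Exact integral: ∫_1.5^7 r(x) dx = 391.875.
M_8 ≈ 391.225098.
Error ≈ 391.875 − 391.225098 ≈ 0.6499.

0.6499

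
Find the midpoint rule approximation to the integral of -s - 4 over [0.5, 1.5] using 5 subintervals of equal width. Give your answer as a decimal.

-5

Δs = (1.5 − 0.5)/5 = 0.2.
Midpoints: 0.6, 0.8, 1, 1.2, 1.4.
f(0.6) = -4.6, f(0.8) = -4.8, f(1) = -5, f(1.2) = -5.2, f(1.4) = -5.4.
Sum = Δs · [f(0.6) + f(0.8) + f(1) + f(1.2) + f(1.4)].
Sum = -5.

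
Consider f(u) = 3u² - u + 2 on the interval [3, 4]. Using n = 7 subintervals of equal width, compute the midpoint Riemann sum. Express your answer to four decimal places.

Δu = (4 − 3)/7 = 1/7.
Midpoints: 43/14, 45/14, 47/14, 3.5, 51/14, 53/14, 55/14.
f(43/14) = 5337/196, f(45/14) = 5837/196, f(47/14) = 6361/196, f(3.5) = 35.25, f(51/14) = 7481/196, f(53/14) = 8077/196, f(55/14) = 8697/196.
Sum = Δu · [f(43/14) + f(45/14) + f(47/14) + ...].
Sum ≈ 35.4949.

35.4949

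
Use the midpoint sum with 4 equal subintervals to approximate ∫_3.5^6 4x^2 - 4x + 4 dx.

Δx = (6 − 3.5)/4 = 0.625.
Midpoints: 3.8125, 4.4375, 5.0625, 5.6875.
f(3.8125) = 46.890625, f(4.4375) = 65.015625, f(5.0625) = 86.265625, f(5.6875) = 110.640625.
Sum = Δx · [f(3.8125) + f(4.4375) + f(5.0625) + f(5.6875)].
Sum = 193.0078125.

193.0078125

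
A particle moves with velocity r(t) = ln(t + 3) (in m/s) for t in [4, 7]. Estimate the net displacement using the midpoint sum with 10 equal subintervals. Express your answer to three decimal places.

6.405

Δt = (7 − 4)/10 = 0.3.
Midpoints: 4.15, 4.45, 4.75, 5.05, 5.35, 5.65, 5.95, 6.25, 6.55, 6.85.
r(4.15) ≈ 1.967, r(4.45) ≈ 2.008, r(4.75) ≈ 2.048, r(5.05) ≈ 2.086, r(5.35) ≈ 2.122, r(5.65) ≈ 2.158, r(5.95) ≈ 2.192, r(6.25) ≈ 2.225, r(6.55) ≈ 2.257, r(6.85) ≈ 2.287.
Sum = Δt · [r(4.15) + r(4.45) + r(4.75) + ...].
Sum ≈ 6.405.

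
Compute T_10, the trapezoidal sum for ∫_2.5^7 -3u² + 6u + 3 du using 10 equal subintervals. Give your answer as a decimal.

Δu = (7 − 2.5)/10 = 0.45.
f(2.5) = -0.75, f(2.95) = -5.4075, f(3.4) = -11.28, f(3.85) = -18.3675, f(4.3) = -26.67, f(4.75) = -36.1875, f(5.2) = -46.92, f(5.65) = -58.8675, f(6.1) = -72.03, f(6.55) = -86.4075, f(7) = -102.
T_10 = (Δu/2)·[f(u_0) + 2f(u_1) + ... + 2f(u_{9}) + f(u_10)].
Sum = -186.080625.

-186.080625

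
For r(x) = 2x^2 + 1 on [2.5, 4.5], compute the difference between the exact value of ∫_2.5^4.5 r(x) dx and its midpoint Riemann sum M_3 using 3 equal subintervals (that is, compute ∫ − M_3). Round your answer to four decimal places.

0.1481

Exact integral: ∫_2.5^4.5 r(x) dx ≈ 52.333333.
M_3 ≈ 52.185185.
Error ≈ 52.333333 − 52.185185 ≈ 0.1481.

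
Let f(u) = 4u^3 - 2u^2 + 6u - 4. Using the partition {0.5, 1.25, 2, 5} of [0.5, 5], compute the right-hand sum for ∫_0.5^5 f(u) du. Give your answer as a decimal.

1458.140625

Subinterval widths: 0.75, 0.75, 3.
Right endpoints: 1.25, 2, 5.
f(1.25) = 8.1875, f(2) = 32, f(5) = 476.
Sum = Σ Δu_i · f(u_i).
Sum = 1458.140625.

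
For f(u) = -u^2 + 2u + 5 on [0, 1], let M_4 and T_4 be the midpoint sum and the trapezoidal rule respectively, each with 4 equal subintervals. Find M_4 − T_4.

M_4 = 5.671875.
T_4 = 5.65625.
M_4 − T_4 = 0.015625.

0.015625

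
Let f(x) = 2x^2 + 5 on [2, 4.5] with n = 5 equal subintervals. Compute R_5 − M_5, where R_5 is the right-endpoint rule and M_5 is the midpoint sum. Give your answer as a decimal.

8.4375

R_5 = 76.25.
M_5 = 67.8125.
R_5 − M_5 = 8.4375.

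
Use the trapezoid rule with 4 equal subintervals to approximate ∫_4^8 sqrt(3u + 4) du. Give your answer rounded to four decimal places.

Δu = (8 − 4)/4 = 1.
f(4) ≈ 4.0000, f(5) ≈ 4.3589, f(6) ≈ 4.6904, f(7) ≈ 5.0000, f(8) ≈ 5.2915.
T_4 = (Δu/2)·[f(u_0) + 2f(u_1) + 2f(u_2) + 2f(u_3) + f(u_4)].
Sum ≈ 18.6951.

18.6951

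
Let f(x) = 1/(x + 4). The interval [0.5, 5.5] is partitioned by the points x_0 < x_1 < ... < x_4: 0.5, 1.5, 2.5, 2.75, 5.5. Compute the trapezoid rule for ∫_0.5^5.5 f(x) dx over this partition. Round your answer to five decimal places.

Subinterval widths: 1, 1, 0.25, 2.75.
f(0.5) = 2/9, f(1.5) = 2/11, f(2.5) = 2/13, f(2.75) = 4/27, f(5.5) = 2/19.
On each subinterval the trapezoid contributes (Δx_i/2)·[f(x_{i-1}) + f(x_i)].
Sum ≈ 0.75604.

0.75604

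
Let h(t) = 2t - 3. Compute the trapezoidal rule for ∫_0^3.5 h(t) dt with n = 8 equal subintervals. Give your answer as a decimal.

Δt = (3.5 − 0)/8 = 0.4375.
h(0) = -3, h(0.4375) = -2.125, h(0.875) = -1.25, h(1.3125) = -0.375, h(1.75) = 0.5, h(2.1875) = 1.375, h(2.625) = 2.25, h(3.0625) = 3.125, h(3.5) = 4.
T_8 = (Δt/2)·[h(t_0) + 2h(t_1) + ... + 2h(t_{7}) + h(t_8)].
Sum = 1.75.

1.75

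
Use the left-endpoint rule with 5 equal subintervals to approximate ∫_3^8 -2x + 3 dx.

-35

Δx = (8 − 3)/5 = 1.
Left endpoints: 3, 4, 5, 6, 7.
f(3) = -3, f(4) = -5, f(5) = -7, f(6) = -9, f(7) = -11.
Sum = Δx · [f(3) + f(4) + f(5) + f(6) + f(7)].
Sum = -35.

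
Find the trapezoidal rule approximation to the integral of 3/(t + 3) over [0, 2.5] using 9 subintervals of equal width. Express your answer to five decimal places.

Δt = (2.5 − 0)/9 = 5/18.
f(0) = 1, f(5/18) = 54/59, f(5/9) = 0.84375, f(5/6) = 18/23, f(10/9) = 27/37, f(25/18) = 54/79, f(5/3) = 9/14, f(35/18) = 54/89, f(20/9) = 27/47, f(2.5) = 6/11.
T_9 = (Δt/2)·[f(t_0) + 2f(t_1) + ... + 2f(t_{8}) + f(t_9)].
Sum ≈ 1.81991.

1.81991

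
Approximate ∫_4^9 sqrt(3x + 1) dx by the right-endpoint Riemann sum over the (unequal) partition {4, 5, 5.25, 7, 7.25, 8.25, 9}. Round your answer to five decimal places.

Subinterval widths: 1, 0.25, 1.75, 0.25, 1, 0.75.
Right endpoints: 5, 5.25, 7, 7.25, 8.25, 9.
f(5) ≈ 4.00000, f(5.25) ≈ 4.09268, f(7) ≈ 4.69042, f(7.25) ≈ 4.76970, f(8.25) ≈ 5.07445, f(9) ≈ 5.29150.
Sum = Σ Δx_i · f(x_i).
Sum ≈ 23.46689.

23.46689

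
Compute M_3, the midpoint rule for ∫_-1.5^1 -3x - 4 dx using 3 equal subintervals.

-8.125

Δx = (1 − (-1.5))/3 = 5/6.
Midpoints: -13/12, -0.25, 7/12.
f(-13/12) = -0.75, f(-0.25) = -3.25, f(7/12) = -5.75.
Sum = Δx · [f(-13/12) + f(-0.25) + f(7/12)].
Sum = -8.125.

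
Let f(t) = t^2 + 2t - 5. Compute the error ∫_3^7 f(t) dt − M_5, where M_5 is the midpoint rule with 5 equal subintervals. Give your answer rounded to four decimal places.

0.2133

Exact integral: ∫_3^7 f(t) dt ≈ 125.333333.
M_5 = 125.12.
Error ≈ 125.333333 − 125.12 ≈ 0.2133.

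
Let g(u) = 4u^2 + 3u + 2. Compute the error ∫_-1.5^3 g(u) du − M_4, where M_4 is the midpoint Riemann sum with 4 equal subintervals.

Exact integral: ∫_-1.5^3 g(u) du = 59.625.
M_4 = 57.7265625.
Error = 59.625 − 57.7265625 = 1.8984375.

1.8984375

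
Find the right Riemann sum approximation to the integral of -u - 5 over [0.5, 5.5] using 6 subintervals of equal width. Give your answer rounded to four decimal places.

Δu = (5.5 − 0.5)/6 = 5/6.
Right endpoints: 4/3, 13/6, 3, 23/6, 14/3, 5.5.
f(4/3) = -19/3, f(13/6) = -43/6, f(3) = -8, f(23/6) = -53/6, f(14/3) = -29/3, f(5.5) = -10.5.
Sum = Δu · [f(4/3) + f(13/6) + f(3) + ...].
Sum ≈ -42.0833.

-42.0833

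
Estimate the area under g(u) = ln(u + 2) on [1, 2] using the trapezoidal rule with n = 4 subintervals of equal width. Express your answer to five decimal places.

1.24891

Δu = (2 − 1)/4 = 0.25.
g(1) ≈ 1.09861, g(1.25) ≈ 1.17865, g(1.5) ≈ 1.25276, g(1.75) ≈ 1.32176, g(2) ≈ 1.38629.
T_4 = (Δu/2)·[g(u_0) + 2g(u_1) + 2g(u_2) + 2g(u_3) + g(u_4)].
Sum ≈ 1.24891.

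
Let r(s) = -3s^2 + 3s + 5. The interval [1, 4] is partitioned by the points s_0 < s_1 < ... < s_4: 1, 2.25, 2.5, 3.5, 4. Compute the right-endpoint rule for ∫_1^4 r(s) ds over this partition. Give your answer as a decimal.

-42.609375

Subinterval widths: 1.25, 0.25, 1, 0.5.
Right endpoints: 2.25, 2.5, 3.5, 4.
r(2.25) = -3.4375, r(2.5) = -6.25, r(3.5) = -21.25, r(4) = -31.
Sum = Σ Δs_i · r(s_i).
Sum = -42.609375.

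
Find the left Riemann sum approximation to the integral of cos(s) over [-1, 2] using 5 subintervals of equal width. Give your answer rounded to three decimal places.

Δs = (2 − (-1))/5 = 0.6.
Left endpoints: -1, -0.4, 0.2, 0.8, 1.4.
f(-1) ≈ 0.540, f(-0.4) ≈ 0.921, f(0.2) ≈ 0.980, f(0.8) ≈ 0.697, f(1.4) ≈ 0.170.
Sum = Δs · [f(-1) + f(-0.4) + f(0.2) + f(0.8) + f(1.4)].
Sum ≈ 1.985.

1.985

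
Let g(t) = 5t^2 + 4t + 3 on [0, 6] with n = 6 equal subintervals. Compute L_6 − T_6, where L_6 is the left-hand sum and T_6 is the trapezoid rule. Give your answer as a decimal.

L_6 = 353.
T_6 = 455.
L_6 − T_6 = -102.

-102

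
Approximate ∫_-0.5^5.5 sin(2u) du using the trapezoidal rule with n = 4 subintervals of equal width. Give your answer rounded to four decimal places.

Δu = (5.5 − (-0.5))/4 = 1.5.
f(-0.5) ≈ -0.8415, f(1) ≈ 0.9093, f(2.5) ≈ -0.9589, f(4) ≈ 0.9894, f(5.5) ≈ -1.0000.
T_4 = (Δu/2)·[f(u_0) + 2f(u_1) + 2f(u_2) + 2f(u_3) + f(u_4)].
Sum ≈ 0.0285.

0.0285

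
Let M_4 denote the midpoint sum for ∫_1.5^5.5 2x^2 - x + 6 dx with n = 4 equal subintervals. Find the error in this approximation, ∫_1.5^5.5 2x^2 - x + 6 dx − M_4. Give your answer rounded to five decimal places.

Exact integral: ∫_1.5^5.5 f(x) dx ≈ 118.6666667.
M_4 = 118.
Error ≈ 118.6666667 − 118 ≈ 0.66667.

0.66667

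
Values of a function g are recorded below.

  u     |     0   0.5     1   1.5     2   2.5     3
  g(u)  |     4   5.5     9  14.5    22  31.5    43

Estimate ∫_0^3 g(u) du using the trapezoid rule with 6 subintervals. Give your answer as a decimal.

Δu = 0.5.
T_6 = (0.5/2)·[4 + 2·5.5 + 2·9 + 2·14.5 + 2·22 + 2·31.5 + 43] = 53.

53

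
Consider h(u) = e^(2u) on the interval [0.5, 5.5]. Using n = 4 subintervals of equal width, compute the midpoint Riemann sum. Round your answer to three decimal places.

23359.257

Δu = (5.5 − 0.5)/4 = 1.25.
Midpoints: 1.125, 2.375, 3.625, 4.875.
h(1.125) ≈ 9.488, h(2.375) ≈ 115.584, h(3.625) ≈ 1408.105, h(4.875) ≈ 17154.229.
Sum = Δu · [h(1.125) + h(2.375) + h(3.625) + h(4.875)].
Sum ≈ 23359.257.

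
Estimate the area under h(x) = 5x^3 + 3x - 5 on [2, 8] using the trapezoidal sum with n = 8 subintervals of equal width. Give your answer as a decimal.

Δx = (8 − 2)/8 = 0.75.
h(2) = 41, h(2.75) = 107.234375, h(3.5) = 219.875, h(4.25) = 391.578125, h(5) = 635, h(5.75) = 962.796875, h(6.5) = 1387.625, h(7.25) = 1922.140625, h(8) = 2579.
T_8 = (Δx/2)·[h(x_0) + 2h(x_1) + ... + 2h(x_{7}) + h(x_8)].
Sum = 5202.1875.

5202.1875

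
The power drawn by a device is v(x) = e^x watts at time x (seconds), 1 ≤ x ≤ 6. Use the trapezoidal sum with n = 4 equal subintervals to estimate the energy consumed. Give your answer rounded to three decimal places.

451.576

Δx = (6 − 1)/4 = 1.25.
v(1) ≈ 2.718, v(2.25) ≈ 9.488, v(3.5) ≈ 33.115, v(4.75) ≈ 115.584, v(6) ≈ 403.429.
T_4 = (Δx/2)·[v(x_0) + 2v(x_1) + 2v(x_2) + 2v(x_3) + v(x_4)].
Sum ≈ 451.576.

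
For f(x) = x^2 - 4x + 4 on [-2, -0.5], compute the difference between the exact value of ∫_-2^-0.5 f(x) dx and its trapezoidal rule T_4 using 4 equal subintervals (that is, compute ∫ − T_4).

Exact integral: ∫_-2^-0.5 f(x) dx = 16.125.
T_4 = 16.16015625.
Error = 16.125 − 16.16015625 = -0.03515625.

-0.03515625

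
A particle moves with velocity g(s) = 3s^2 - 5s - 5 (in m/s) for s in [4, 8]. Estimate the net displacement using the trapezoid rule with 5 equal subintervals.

309.28

Δs = (8 − 4)/5 = 0.8.
g(4) = 23, g(4.8) = 40.12, g(5.6) = 61.08, g(6.4) = 85.88, g(7.2) = 114.52, g(8) = 147.
T_5 = (Δs/2)·[g(s_0) + 2g(s_1) + ... + 2g(s_{4}) + g(s_5)].
Sum = 309.28.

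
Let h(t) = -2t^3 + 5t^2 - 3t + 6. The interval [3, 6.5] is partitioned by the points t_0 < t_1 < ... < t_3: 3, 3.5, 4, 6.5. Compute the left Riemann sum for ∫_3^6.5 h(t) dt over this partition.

Subinterval widths: 0.5, 0.5, 2.5.
Left endpoints: 3, 3.5, 4.
h(3) = -12, h(3.5) = -29, h(4) = -54.
Sum = Σ Δt_i · h(t_i).
Sum = -155.5.

-155.5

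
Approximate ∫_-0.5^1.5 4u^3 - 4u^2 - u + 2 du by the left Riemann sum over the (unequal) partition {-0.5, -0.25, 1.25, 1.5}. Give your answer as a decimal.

3.734375

Subinterval widths: 0.25, 1.5, 0.25.
Left endpoints: -0.5, -0.25, 1.25.
f(-0.5) = 1, f(-0.25) = 1.9375, f(1.25) = 2.3125.
Sum = Σ Δu_i · f(u_i).
Sum = 3.734375.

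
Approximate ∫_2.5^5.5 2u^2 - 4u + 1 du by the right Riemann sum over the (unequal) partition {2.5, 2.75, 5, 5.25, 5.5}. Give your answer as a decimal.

Subinterval widths: 0.25, 2.25, 0.25, 0.25.
Right endpoints: 2.75, 5, 5.25, 5.5.
f(2.75) = 5.125, f(5) = 31, f(5.25) = 35.125, f(5.5) = 39.5.
Sum = Σ Δu_i · f(u_i).
Sum = 89.6875.

89.6875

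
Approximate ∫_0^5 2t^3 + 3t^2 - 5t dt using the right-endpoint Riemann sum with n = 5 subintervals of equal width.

Δt = (5 − 0)/5 = 1.
Right endpoints: 1, 2, 3, 4, 5.
f(1) = 0, f(2) = 18, f(3) = 66, f(4) = 156, f(5) = 300.
Sum = Δt · [f(1) + f(2) + f(3) + f(4) + f(5)].
Sum = 540.

540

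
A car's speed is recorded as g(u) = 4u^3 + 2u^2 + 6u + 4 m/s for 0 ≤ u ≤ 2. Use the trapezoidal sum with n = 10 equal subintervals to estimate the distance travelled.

Δu = (2 − 0)/10 = 0.2.
g(0) = 4, g(0.2) = 5.312, g(0.4) = 6.976, g(0.6) = 9.184, g(0.8) = 12.128, g(1) = 16, g(1.2) = 20.992, g(1.4) = 27.296, g(1.6) = 35.104, g(1.8) = 44.608, g(2) = 56.
T_10 = (Δu/2)·[g(u_0) + 2g(u_1) + ... + 2g(u_{9}) + g(u_10)].
Sum = 41.52.

41.52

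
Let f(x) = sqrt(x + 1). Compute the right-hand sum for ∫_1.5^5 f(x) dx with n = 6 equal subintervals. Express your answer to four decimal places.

7.4128

Δx = (5 − 1.5)/6 = 7/12.
Right endpoints: 25/12, 8/3, 3.25, 23/6, 53/12, 5.
f(25/12) ≈ 1.7559, f(8/3) ≈ 1.9149, f(3.25) ≈ 2.0616, f(23/6) ≈ 2.1985, f(53/12) ≈ 2.3274, f(5) ≈ 2.4495.
Sum = Δx · [f(25/12) + f(8/3) + f(3.25) + ...].
Sum ≈ 7.4128.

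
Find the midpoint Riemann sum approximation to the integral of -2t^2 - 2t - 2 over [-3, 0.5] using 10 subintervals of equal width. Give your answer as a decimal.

-16.261875

Δt = (0.5 − (-3))/10 = 0.35.
Midpoints: -2.825, -2.475, -2.125, -1.775, -1.425, -1.075, -0.725, -0.375, -0.025, 0.325.
f(-2.825) = -12.31125, f(-2.475) = -9.30125, f(-2.125) = -6.78125, f(-1.775) = -4.75125, f(-1.425) = -3.21125, f(-1.075) = -2.16125, f(-0.725) = -1.60125, f(-0.375) = -1.53125, f(-0.025) = -1.95125, f(0.325) = -2.86125.
Sum = Δt · [f(-2.825) + f(-2.475) + f(-2.125) + ...].
Sum = -16.261875.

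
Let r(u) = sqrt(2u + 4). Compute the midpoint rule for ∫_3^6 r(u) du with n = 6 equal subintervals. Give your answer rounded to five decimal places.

Δu = (6 − 3)/6 = 0.5.
Midpoints: 3.25, 3.75, 4.25, 4.75, 5.25, 5.75.
r(3.25) ≈ 3.24037, r(3.75) ≈ 3.39116, r(4.25) ≈ 3.53553, r(4.75) ≈ 3.67423, r(5.25) ≈ 3.80789, r(5.75) ≈ 3.93700.
Sum = Δu · [r(3.25) + r(3.75) + r(4.25) + ...].
Sum ≈ 10.79310.

10.79310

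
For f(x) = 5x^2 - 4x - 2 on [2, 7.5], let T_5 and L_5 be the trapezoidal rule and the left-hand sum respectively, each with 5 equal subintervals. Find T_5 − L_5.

T_5 = 579.8375.
L_5 = 448.25.
T_5 − L_5 = 131.5875.

131.5875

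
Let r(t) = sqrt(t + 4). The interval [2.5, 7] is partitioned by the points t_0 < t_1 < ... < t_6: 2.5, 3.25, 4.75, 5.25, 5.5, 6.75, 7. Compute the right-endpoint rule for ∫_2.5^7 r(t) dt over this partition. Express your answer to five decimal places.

13.67529

Subinterval widths: 0.75, 1.5, 0.5, 0.25, 1.25, 0.25.
Right endpoints: 3.25, 4.75, 5.25, 5.5, 6.75, 7.
r(3.25) ≈ 2.69258, r(4.75) ≈ 2.95804, r(5.25) ≈ 3.04138, r(5.5) ≈ 3.08221, r(6.75) ≈ 3.27872, r(7) ≈ 3.31662.
Sum = Σ Δt_i · r(t_i).
Sum ≈ 13.67529.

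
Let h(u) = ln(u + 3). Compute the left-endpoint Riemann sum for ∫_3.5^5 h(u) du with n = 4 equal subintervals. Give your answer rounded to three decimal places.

2.930

Δu = (5 − 3.5)/4 = 0.375.
Left endpoints: 3.5, 3.875, 4.25, 4.625.
h(3.5) ≈ 1.872, h(3.875) ≈ 1.928, h(4.25) ≈ 1.981, h(4.625) ≈ 2.031.
Sum = Δu · [h(3.5) + h(3.875) + h(4.25) + h(4.625)].
Sum ≈ 2.930.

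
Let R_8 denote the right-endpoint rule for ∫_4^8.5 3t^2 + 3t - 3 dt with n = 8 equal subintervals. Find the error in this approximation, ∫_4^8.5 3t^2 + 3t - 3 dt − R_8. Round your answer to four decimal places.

-51.9697

Exact integral: ∫_4^8.5 f(t) dt = 621.
R_8 ≈ 672.969727.
Error ≈ 621 − 672.969727 ≈ -51.9697.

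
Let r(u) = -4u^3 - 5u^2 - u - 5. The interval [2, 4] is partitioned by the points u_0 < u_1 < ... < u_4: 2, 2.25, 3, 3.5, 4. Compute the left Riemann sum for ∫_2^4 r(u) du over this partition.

-274.46875

Subinterval widths: 0.25, 0.75, 0.5, 0.5.
Left endpoints: 2, 2.25, 3, 3.5.
r(2) = -59, r(2.25) = -78.125, r(3) = -161, r(3.5) = -241.25.
Sum = Σ Δu_i · r(u_i).
Sum = -274.46875.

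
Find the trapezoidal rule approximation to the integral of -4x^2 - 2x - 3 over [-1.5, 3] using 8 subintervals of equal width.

-61.69921875

Δx = (3 − (-1.5))/8 = 0.5625.
f(-1.5) = -9, f(-0.9375) = -4.640625, f(-0.375) = -2.8125, f(0.1875) = -3.515625, f(0.75) = -6.75, f(1.3125) = -12.515625, f(1.875) = -20.8125, f(2.4375) = -31.640625, f(3) = -45.
T_8 = (Δx/2)·[f(x_0) + 2f(x_1) + ... + 2f(x_{7}) + f(x_8)].
Sum = -61.69921875.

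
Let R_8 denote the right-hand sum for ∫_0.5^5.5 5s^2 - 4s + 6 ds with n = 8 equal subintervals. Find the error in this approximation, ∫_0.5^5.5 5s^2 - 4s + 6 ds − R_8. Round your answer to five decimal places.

Exact integral: ∫_0.5^5.5 f(s) ds ≈ 247.0833333.
R_8 = 289.3359375.
Error ≈ 247.0833333 − 289.3359375 ≈ -42.25260.

-42.25260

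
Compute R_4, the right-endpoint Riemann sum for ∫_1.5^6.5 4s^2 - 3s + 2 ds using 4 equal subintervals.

Δs = (6.5 − 1.5)/4 = 1.25.
Right endpoints: 2.75, 4, 5.25, 6.5.
f(2.75) = 24, f(4) = 54, f(5.25) = 96.5, f(6.5) = 151.5.
Sum = Δs · [f(2.75) + f(4) + f(5.25) + f(6.5)].
Sum = 407.5.

407.5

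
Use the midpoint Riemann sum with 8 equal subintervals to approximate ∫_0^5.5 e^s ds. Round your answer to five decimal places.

238.95801

Δs = (5.5 − 0)/8 = 0.6875.
Midpoints: 0.34375, 1.03125, 1.71875, 2.40625, 3.09375, 3.78125, 4.46875, 5.15625.
f(0.34375) ≈ 1.41023, f(1.03125) ≈ 2.80457, f(1.71875) ≈ 5.57755, f(2.40625) ≈ 11.09229, f(3.09375) ≈ 22.05965, f(3.78125) ≈ 43.87085, f(4.46875) ≈ 87.24760, f(5.15625) ≈ 173.51256.
Sum = Δs · [f(0.34375) + f(1.03125) + f(1.71875) + ...].
Sum ≈ 238.95801.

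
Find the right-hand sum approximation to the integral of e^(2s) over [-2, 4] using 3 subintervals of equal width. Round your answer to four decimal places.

6073.1123

Δs = (4 − (-2))/3 = 2.
Right endpoints: 0, 2, 4.
f(0) ≈ 1.0000, f(2) ≈ 54.5982, f(4) ≈ 2980.9580.
Sum = Δs · [f(0) + f(2) + f(4)].
Sum ≈ 6073.1123.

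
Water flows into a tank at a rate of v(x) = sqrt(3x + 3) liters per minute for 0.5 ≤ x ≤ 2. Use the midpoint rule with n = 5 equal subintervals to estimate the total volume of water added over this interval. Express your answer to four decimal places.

3.8795

Δx = (2 − 0.5)/5 = 0.3.
Midpoints: 0.65, 0.95, 1.25, 1.55, 1.85.
v(0.65) ≈ 2.2249, v(0.95) ≈ 2.4187, v(1.25) ≈ 2.5981, v(1.55) ≈ 2.7659, v(1.85) ≈ 2.9240.
Sum = Δx · [v(0.65) + v(0.95) + v(1.25) + v(1.55) + v(1.85)].
Sum ≈ 3.8795.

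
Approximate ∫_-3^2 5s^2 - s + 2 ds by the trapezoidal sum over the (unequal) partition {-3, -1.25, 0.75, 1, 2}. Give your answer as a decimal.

Subinterval widths: 1.75, 2, 0.25, 1.
f(-3) = 50, f(-1.25) = 11.0625, f(0.75) = 4.0625, f(1) = 6, f(2) = 20.
On each subinterval the trapezoid contributes (Δs_i/2)·[f(s_{i-1}) + f(s_i)].
Sum = 82.8125.

82.8125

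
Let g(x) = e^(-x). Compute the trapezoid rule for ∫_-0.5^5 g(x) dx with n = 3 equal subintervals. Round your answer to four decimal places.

2.0780

Δx = (5 − (-0.5))/3 = 11/6.
g(-0.5) ≈ 1.6487, g(4/3) ≈ 0.2636, g(19/6) ≈ 0.0421, g(5) ≈ 0.0067.
T_3 = (Δx/2)·[g(x_0) + 2g(x_1) + 2g(x_2) + g(x_3)].
Sum ≈ 2.0780.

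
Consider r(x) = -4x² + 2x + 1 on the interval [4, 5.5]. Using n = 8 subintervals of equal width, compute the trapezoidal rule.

-120.78515625

Δx = (5.5 − 4)/8 = 0.1875.
r(4) = -55, r(4.1875) = -60.765625, r(4.375) = -66.8125, r(4.5625) = -73.140625, r(4.75) = -79.75, r(4.9375) = -86.640625, r(5.125) = -93.8125, r(5.3125) = -101.265625, r(5.5) = -109.
T_8 = (Δx/2)·[r(x_0) + 2r(x_1) + ... + 2r(x_{7}) + r(x_8)].
Sum = -120.78515625.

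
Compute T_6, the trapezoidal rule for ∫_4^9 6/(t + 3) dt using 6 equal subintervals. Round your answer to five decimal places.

Δt = (9 − 4)/6 = 5/6.
f(4) = 6/7, f(29/6) = 36/47, f(17/3) = 9/13, f(6.5) = 12/19, f(22/3) = 18/31, f(49/6) = 36/67, f(9) = 0.5.
T_6 = (Δt/2)·[f(t_0) + 2f(t_1) + ... + 2f(t_{5}) + f(t_6)].
Sum ≈ 3.23865.

3.23865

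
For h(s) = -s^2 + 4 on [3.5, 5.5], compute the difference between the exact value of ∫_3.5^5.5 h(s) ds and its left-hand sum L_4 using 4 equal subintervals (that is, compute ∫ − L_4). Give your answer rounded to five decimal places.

Exact integral: ∫_3.5^5.5 h(s) ds ≈ -33.1666667.
L_4 = -28.75.
Error ≈ -33.1666667 − (-28.75) ≈ -4.41667.

-4.41667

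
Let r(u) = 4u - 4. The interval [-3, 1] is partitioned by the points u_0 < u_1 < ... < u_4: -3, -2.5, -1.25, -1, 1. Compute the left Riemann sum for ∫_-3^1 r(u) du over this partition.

-43.75

Subinterval widths: 0.5, 1.25, 0.25, 2.
Left endpoints: -3, -2.5, -1.25, -1.
r(-3) = -16, r(-2.5) = -14, r(-1.25) = -9, r(-1) = -8.
Sum = Σ Δu_i · r(u_i).
Sum = -43.75.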